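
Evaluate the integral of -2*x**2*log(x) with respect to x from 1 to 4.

14 - 256*log(2)/3

Integrate by parts once (u = ln x, dv = -2*x**2 dx).
An antiderivative is F(x) = -2*x**3*(3*log(x) - 1)/9.
Then F(4) - F(1) = (128/9 - 256*log(2)/3) - (2/9) = 14 - 256*log(2)/3.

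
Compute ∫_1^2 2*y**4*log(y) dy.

-62/25 + 64*log(2)/5

Integrate by parts once (u = ln y, dv = 2*y**4 dy).
An antiderivative is F(y) = 2*y**5*(5*log(y) - 1)/25.
Then F(2) - F(1) = (-64/25 + 64*log(2)/5) - (-2/25) = -62/25 + 64*log(2)/5.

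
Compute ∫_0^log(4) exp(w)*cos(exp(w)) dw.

Let u = exp(w), so du = exp(w) dw. When w = 0, u = 1; when w = log(4), u = 4.
The integral becomes ∫ cos(u) du from 1 to 4, with antiderivative sin(u).
Back in w: F(w) = sin(exp(w)).
Then F(log(4)) - F(0) = (sin(4)) - (sin(1)) = -sin(1) + sin(4).

-sin(1) + sin(4)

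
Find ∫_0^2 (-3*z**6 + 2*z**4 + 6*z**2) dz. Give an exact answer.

By the power rule, an antiderivative is F(z) = -3*z**7/7 + 2*z**5/5 + 2*z**3.
Then F(2) - F(0) = (-912/35) - (0) = -912/35.

-912/35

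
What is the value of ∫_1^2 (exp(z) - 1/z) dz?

-exp(1) - log(2) + exp(2)

An antiderivative is F(z) = exp(z) - log(z).
Then F(2) - F(1) = (-log(2) + exp(2)) - (exp(1)) = -exp(1) - log(2) + exp(2).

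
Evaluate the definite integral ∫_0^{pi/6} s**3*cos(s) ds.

-3*sqrt(3) - pi/2 + pi**3/432 + sqrt(3)*pi**2/24 + 6

Integrate by parts 3 times (u = s^3, dv = cos(s) ds).
An antiderivative is F(s) = s**3*sin(s) + 3*s**2*cos(s) - 6*s*sin(s) - 6*cos(s).
Then F(pi/6) - F(0) = (-3*sqrt(3) - pi/2 + pi**3/432 + sqrt(3)*pi**2/24) - (-6) = -3*sqrt(3) - pi/2 + pi**3/432 + sqrt(3)*pi**2/24 + 6.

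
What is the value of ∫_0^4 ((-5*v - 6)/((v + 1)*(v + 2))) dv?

Factor the denominator: v**2 + 3*v + 2 = (v + 2)(v + 1).
Partial fractions: (-5*v - 6)/((v + 1)*(v + 2)) = -4/(v + 2) - 1/(v + 1).
An antiderivative is F(v) = -log(v + 1) - 4*log(v + 2).
Then F(4) - F(0) = (-4*log(3) - 4*log(2) - log(5)) - (-log(16)) = -4*log(3) - log(5).

-4*log(3) - log(5)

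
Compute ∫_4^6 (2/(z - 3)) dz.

An antiderivative is F(z) = 2*log(z - 3).
Then F(6) - F(4) = (log(9)) - (0) = log(9).

log(9)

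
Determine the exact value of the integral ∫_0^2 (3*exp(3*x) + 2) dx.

An antiderivative is F(x) = exp(3*x) + 2*x.
Then F(2) - F(0) = (4 + exp(6)) - (1) = 3 + exp(6).

3 + exp(6)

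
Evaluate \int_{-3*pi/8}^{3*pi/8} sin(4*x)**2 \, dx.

Use the identity sin^2(4*x) = (1 - cos(8*x))/2.
An antiderivative is F(x) = x/2 - sin(8*x)/16.
Then F(3*pi/8) - F(-3*pi/8) = (3*pi/16) - (-3*pi/16) = 3*pi/8.

3*pi/8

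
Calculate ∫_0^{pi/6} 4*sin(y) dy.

4 - 2*sqrt(3)

An antiderivative is F(y) = -4*cos(y).
Then F(pi/6) - F(0) = (-2*sqrt(3)) - (-4) = 4 - 2*sqrt(3).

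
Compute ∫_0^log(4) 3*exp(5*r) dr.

3069/5

Let u = exp(r), so du = exp(r) dr. When r = 0, u = 1; when r = log(4), u = 4.
The integral becomes 3·∫ u**4 du from 1 to 4, with antiderivative 3*u**5/5.
Back in r: F(r) = 3*exp(5*r)/5.
Then F(log(4)) - F(0) = (3072/5) - (3/5) = 3069/5.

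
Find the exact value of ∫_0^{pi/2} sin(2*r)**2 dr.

pi/4

Use the identity sin^2(2*r) = (1 - cos(4*r))/2.
An antiderivative is F(r) = r/2 - sin(4*r)/8.
Then F(pi/2) - F(0) = (pi/4) - (0) = pi/4.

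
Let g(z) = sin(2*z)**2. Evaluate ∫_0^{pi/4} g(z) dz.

Use the identity sin^2(2*z) = (1 - cos(4*z))/2.
An antiderivative is F(z) = z/2 - sin(4*z)/8.
Then F(pi/4) - F(0) = (pi/8) - (0) = pi/8.

pi/8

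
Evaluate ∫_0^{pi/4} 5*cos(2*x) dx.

5/2

An antiderivative is F(x) = 5*sin(2*x)/2.
Then F(pi/4) - F(0) = (5/2) - (0) = 5/2.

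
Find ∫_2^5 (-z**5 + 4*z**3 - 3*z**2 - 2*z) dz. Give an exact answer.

-4245/2

By the power rule, an antiderivative is F(z) = -z**6/6 + z**4 - z**3 - z**2.
Then F(5) - F(2) = (-12775/6) - (-20/3) = -4245/2.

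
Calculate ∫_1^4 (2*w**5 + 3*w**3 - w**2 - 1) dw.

6129/4

By the power rule, an antiderivative is F(w) = w**6/3 + 3*w**4/4 - w**3/3 - w.
Then F(4) - F(1) = (1532) - (-1/4) = 6129/4.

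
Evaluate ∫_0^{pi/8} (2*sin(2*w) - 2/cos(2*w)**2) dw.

An antiderivative is F(w) = -cos(2*w) - tan(2*w).
Then F(pi/8) - F(0) = (-1 - sqrt(2)/2) - (-1) = -sqrt(2)/2.

-sqrt(2)/2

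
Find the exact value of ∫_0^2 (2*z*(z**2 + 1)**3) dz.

156

Let u = z**2 + 1, so du = 2*z dz. When z = 0, u = 1; when z = 2, u = 5.
The integral becomes ∫ u**3 du from 1 to 5, with antiderivative u**4/4.
Back in z: F(z) = (z**2 + 1)**4/4.
Then F(2) - F(0) = (625/4) - (1/4) = 156.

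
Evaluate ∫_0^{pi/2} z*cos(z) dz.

Integrate by parts once (u = z, dv = cos(z) dz).
An antiderivative is F(z) = z*sin(z) + cos(z).
Then F(pi/2) - F(0) = (pi/2) - (1) = -1 + pi/2.

-1 + pi/2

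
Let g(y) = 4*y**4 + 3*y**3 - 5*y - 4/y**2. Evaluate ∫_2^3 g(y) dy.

12263/60

By the power rule, an antiderivative is F(y) = 4*y**5/5 + 3*y**4/4 - 5*y**2/2 + 4/y.
Then F(3) - F(2) = (14039/60) - (148/5) = 12263/60.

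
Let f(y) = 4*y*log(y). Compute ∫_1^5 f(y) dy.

-24 + 50*log(5)

Integrate by parts once (u = ln y, dv = 4*y dy).
An antiderivative is F(y) = y**2*(2*log(y) - 1).
Then F(5) - F(1) = (-25 + 50*log(5)) - (-1) = -24 + 50*log(5).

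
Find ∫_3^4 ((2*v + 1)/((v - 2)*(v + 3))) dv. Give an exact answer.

log(7/3)

Factor the denominator: v**2 + v - 6 = (v + 3)(v - 2).
Partial fractions: (2*v + 1)/((v - 2)*(v + 3)) = 1/(v + 3) + 1/(v - 2).
An antiderivative is F(v) = log(v - 2) + log(v + 3).
Then F(4) - F(3) = (log(14)) - (log(6)) = log(7/3).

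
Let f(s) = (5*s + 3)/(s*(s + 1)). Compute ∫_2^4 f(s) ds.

-2*log(3) + 3*log(2) + 2*log(5)

Factor the denominator: s**2 + s = (s + 1)s.
Partial fractions: (5*s + 3)/(s*(s + 1)) = 2/(s + 1) + 3/s.
An antiderivative is F(s) = 3*log(s) + 2*log(s + 1).
Then F(4) - F(2) = (2*log(5) + 6*log(2)) - (log(72)) = -2*log(3) + 3*log(2) + 2*log(5).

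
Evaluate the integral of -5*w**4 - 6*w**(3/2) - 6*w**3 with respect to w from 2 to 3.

By the power rule, an antiderivative is F(w) = -12*w**(5/2)/5 - w**5 - 3*w**4/2.
Then F(3) - F(2) = (-729/2 - 108*sqrt(3)/5) - (-56 - 48*sqrt(2)/5) = -617/2 - 108*sqrt(3)/5 + 48*sqrt(2)/5.

-617/2 - 108*sqrt(3)/5 + 48*sqrt(2)/5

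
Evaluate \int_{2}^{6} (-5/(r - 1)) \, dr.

An antiderivative is F(r) = -5*log(r - 1).
Then F(6) - F(2) = (-5*log(5)) - (0) = -5*log(5).

-5*log(5)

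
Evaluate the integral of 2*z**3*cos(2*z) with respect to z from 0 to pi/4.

Integrate by parts 3 times (u = z^3, dv = 2*cos(2*z) dz).
An antiderivative is F(z) = z**3*sin(2*z) + 3*z**2*cos(2*z)/2 - 3*z*sin(2*z)/2 - 3*cos(2*z)/4.
Then F(pi/4) - F(0) = (pi*(-24 + pi**2)/64) - (-3/4) = -3*pi/8 + pi**3/64 + 3/4.

-3*pi/8 + pi**3/64 + 3/4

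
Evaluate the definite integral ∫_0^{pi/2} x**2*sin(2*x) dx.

-1/2 + pi**2/8

Integrate by parts twice (u = x^2, dv = sin(2*x) dx).
An antiderivative is F(x) = -x**2*cos(2*x)/2 + x*sin(2*x)/2 + cos(2*x)/4.
Then F(pi/2) - F(0) = (-1/4 + pi**2/8) - (1/4) = -1/2 + pi**2/8.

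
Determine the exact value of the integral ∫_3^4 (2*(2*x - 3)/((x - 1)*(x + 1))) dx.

Factor the denominator: x**2 - 1 = (x + 1)(x - 1).
Partial fractions: 2*(2*x - 3)/((x - 1)*(x + 1)) = 5/(x + 1) - 1/(x - 1).
An antiderivative is F(x) = -log(x - 1) + 5*log(x + 1).
Then F(4) - F(3) = (-log(3) + 5*log(5)) - (9*log(2)) = -9*log(2) - log(3) + 5*log(5).

-9*log(2) - log(3) + 5*log(5)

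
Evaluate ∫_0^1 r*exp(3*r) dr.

1/9 + 2*exp(3)/9

Integrate by parts once (u = r, dv = exp(3*r) dr).
An antiderivative is F(r) = (3*r - 1)*exp(3*r)/9.
Then F(1) - F(0) = (2*exp(3)/9) - (-1/9) = 1/9 + 2*exp(3)/9.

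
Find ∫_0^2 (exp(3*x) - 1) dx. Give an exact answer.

-7/3 + exp(6)/3

An antiderivative is F(x) = exp(3*x)/3 - x.
Then F(2) - F(0) = (-2 + exp(6)/3) - (1/3) = -7/3 + exp(6)/3.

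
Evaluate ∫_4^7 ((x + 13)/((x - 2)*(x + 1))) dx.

Factor the denominator: x**2 - x - 2 = (x + 1)(x - 2).
Partial fractions: (x + 13)/((x - 2)*(x + 1)) = -4/(x + 1) + 5/(x - 2).
An antiderivative is F(x) = 5*log(x - 2) - 4*log(x + 1).
Then F(7) - F(4) = (-12*log(2) + 5*log(5)) - (-4*log(5) + 5*log(2)) = -17*log(2) + 9*log(5).

-17*log(2) + 9*log(5)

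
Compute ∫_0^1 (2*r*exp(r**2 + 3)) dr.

Let u = r**2 + 3, so du = 2*r dr. When r = 0, u = 3; when r = 1, u = 4.
The integral becomes ∫ exp(u) du from 3 to 4, with antiderivative exp(u).
Back in r: F(r) = exp(r**2 + 3).
Then F(1) - F(0) = (exp(4)) - (exp(3)) = -exp(3) + exp(4).

-exp(3) + exp(4)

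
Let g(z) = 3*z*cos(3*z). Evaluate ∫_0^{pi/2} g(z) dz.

-pi/2 - 1/3

Integrate by parts once (u = z, dv = 3*cos(3*z) dz).
An antiderivative is F(z) = z*sin(3*z) + cos(3*z)/3.
Then F(pi/2) - F(0) = (-pi/2) - (1/3) = -pi/2 - 1/3.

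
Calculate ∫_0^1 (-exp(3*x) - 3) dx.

An antiderivative is F(x) = -exp(3*x)/3 - 3*x.
Then F(1) - F(0) = (-exp(3)/3 - 3) - (-1/3) = -exp(3)/3 - 8/3.

-exp(3)/3 - 8/3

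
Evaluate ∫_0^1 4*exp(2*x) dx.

An antiderivative is F(x) = 2*exp(2*x).
Then F(1) - F(0) = (2*exp(2)) - (2) = -2 + 2*exp(2).

-2 + 2*exp(2)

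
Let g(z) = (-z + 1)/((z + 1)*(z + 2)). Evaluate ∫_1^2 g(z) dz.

-8*log(2) + 5*log(3)

Factor the denominator: z**2 + 3*z + 2 = (z + 2)(z + 1).
Partial fractions: (-z + 1)/((z + 1)*(z + 2)) = -3/(z + 2) + 2/(z + 1).
An antiderivative is F(z) = 2*log(z + 1) - 3*log(z + 2).
Then F(2) - F(1) = (log(9/64)) - (log(4/27)) = -8*log(2) + 5*log(3).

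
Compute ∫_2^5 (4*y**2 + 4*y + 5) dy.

213

By the power rule, an antiderivative is F(y) = 4*y**3/3 + 2*y**2 + 5*y.
Then F(5) - F(2) = (725/3) - (86/3) = 213.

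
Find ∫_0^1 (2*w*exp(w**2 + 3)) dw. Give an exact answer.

Let u = w**2 + 3, so du = 2*w dw. When w = 0, u = 3; when w = 1, u = 4.
The integral becomes ∫ exp(u) du from 3 to 4, with antiderivative exp(u).
Back in w: F(w) = exp(w**2 + 3).
Then F(1) - F(0) = (exp(4)) - (exp(3)) = -exp(3) + exp(4).

-exp(3) + exp(4)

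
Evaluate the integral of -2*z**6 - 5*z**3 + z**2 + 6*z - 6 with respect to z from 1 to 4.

-138645/28

By the power rule, an antiderivative is F(z) = -2*z**7/7 - 5*z**4/4 + z**3/3 + 3*z**2 - 6*z.
Then F(4) - F(1) = (-104072/21) - (-353/84) = -138645/28.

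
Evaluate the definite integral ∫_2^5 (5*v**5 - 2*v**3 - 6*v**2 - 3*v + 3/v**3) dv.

2479563/200

By the power rule, an antiderivative is F(v) = 5*v**6/6 - v**4/2 - 2*v**3 - 3*v**2/2 - 3/(2*v**2).
Then F(5) - F(2) = (931558/75) - (551/24) = 2479563/200.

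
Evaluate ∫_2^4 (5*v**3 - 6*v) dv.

264

By the power rule, an antiderivative is F(v) = 5*v**4/4 - 3*v**2.
Then F(4) - F(2) = (272) - (8) = 264.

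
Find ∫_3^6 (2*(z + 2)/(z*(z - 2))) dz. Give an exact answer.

Factor the denominator: z**2 - 2*z = z(z - 2).
Partial fractions: 2*(z + 2)/(z*(z - 2)) = -2/z + 4/(z - 2).
An antiderivative is F(z) = -2*log(z) + 4*log(z - 2).
Then F(6) - F(3) = (log(64/9)) - (-log(9)) = log(64).

log(64)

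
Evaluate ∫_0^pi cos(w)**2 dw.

pi/2

Use the identity cos^2(w) = (1 + cos(2*w))/2.
An antiderivative is F(w) = w/2 + sin(2*w)/4.
Then F(pi) - F(0) = (pi/2) - (0) = pi/2.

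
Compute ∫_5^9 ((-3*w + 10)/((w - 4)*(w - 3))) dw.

-log(75)

Factor the denominator: w**2 - 7*w + 12 = (w - 3)(w - 4).
Partial fractions: (-3*w + 10)/((w - 4)*(w - 3)) = -1/(w - 3) - 2/(w - 4).
An antiderivative is F(w) = -2*log(w - 4) - log(w - 3).
Then F(9) - F(5) = (-2*log(5) - log(3) - log(2)) - (-log(2)) = -log(75).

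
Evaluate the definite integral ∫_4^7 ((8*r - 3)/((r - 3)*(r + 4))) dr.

-9*log(2) + 5*log(11)

Factor the denominator: r**2 + r - 12 = (r + 4)(r - 3).
Partial fractions: (8*r - 3)/((r - 3)*(r + 4)) = 5/(r + 4) + 3/(r - 3).
An antiderivative is F(r) = 3*log(r - 3) + 5*log(r + 4).
Then F(7) - F(4) = (6*log(2) + 5*log(11)) - (15*log(2)) = -9*log(2) + 5*log(11).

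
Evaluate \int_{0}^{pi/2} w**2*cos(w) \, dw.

Integrate by parts twice (u = w^2, dv = cos(w) dw).
An antiderivative is F(w) = w**2*sin(w) + 2*w*cos(w) - 2*sin(w).
Then F(pi/2) - F(0) = (-2 + pi**2/4) - (0) = -2 + pi**2/4.

-2 + pi**2/4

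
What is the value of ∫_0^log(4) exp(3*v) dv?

Let u = exp(v), so du = exp(v) dv. When v = 0, u = 1; when v = log(4), u = 4.
The integral becomes ∫ u**2 du from 1 to 4, with antiderivative u**3/3.
Back in v: F(v) = exp(3*v)/3.
Then F(log(4)) - F(0) = (64/3) - (1/3) = 21.

21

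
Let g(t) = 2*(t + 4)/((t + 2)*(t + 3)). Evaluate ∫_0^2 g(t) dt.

-2*log(5) + 2*log(3) + 4*log(2)

Factor the denominator: t**2 + 5*t + 6 = (t + 3)(t + 2).
Partial fractions: 2*(t + 4)/((t + 2)*(t + 3)) = -2/(t + 3) + 4/(t + 2).
An antiderivative is F(t) = 4*log(t + 2) - 2*log(t + 3).
Then F(2) - F(0) = (-2*log(5) + 8*log(2)) - (log(16/9)) = -2*log(5) + 2*log(3) + 4*log(2).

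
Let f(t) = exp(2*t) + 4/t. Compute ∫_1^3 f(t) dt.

-exp(2)/2 + log(81) + exp(6)/2

An antiderivative is F(t) = exp(2*t)/2 + 4*log(t).
Then F(3) - F(1) = (log(81) + exp(6)/2) - (exp(2)/2) = -exp(2)/2 + log(81) + exp(6)/2.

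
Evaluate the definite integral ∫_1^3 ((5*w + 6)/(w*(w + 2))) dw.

Factor the denominator: w**2 + 2*w = (w + 2)w.
Partial fractions: (5*w + 6)/(w*(w + 2)) = 2/(w + 2) + 3/w.
An antiderivative is F(w) = 3*log(w) + 2*log(w + 2).
Then F(3) - F(1) = (2*log(5) + 3*log(3)) - (log(9)) = log(75).

log(75)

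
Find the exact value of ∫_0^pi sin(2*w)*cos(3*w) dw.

-4/5

Use the identity sin(2*w)cos(3*w) = [sin(5*w) + sin(-w)]/2.
An antiderivative is F(w) = cos(w)/2 - cos(5*w)/10.
Then F(pi) - F(0) = (-2/5) - (2/5) = -4/5.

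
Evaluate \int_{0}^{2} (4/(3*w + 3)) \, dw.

4*log(3)/3

An antiderivative is F(w) = 4*log(3*w + 3)/3.
Then F(2) - F(0) = (8*log(3)/3) - (4*log(3)/3) = 4*log(3)/3.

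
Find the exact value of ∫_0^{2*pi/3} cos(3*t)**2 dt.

pi/3

Use the identity cos^2(3*t) = (1 + cos(6*t))/2.
An antiderivative is F(t) = t/2 + sin(6*t)/12.
Then F(2*pi/3) - F(0) = (pi/3) - (0) = pi/3.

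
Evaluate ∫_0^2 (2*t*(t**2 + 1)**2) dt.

Let u = t**2 + 1, so du = 2*t dt. When t = 0, u = 1; when t = 2, u = 5.
The integral becomes ∫ u**2 du from 1 to 5, with antiderivative u**3/3.
Back in t: F(t) = (t**2 + 1)**3/3.
Then F(2) - F(0) = (125/3) - (1/3) = 124/3.

124/3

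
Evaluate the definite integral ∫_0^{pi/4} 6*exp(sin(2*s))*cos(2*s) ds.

Let u = sin(2*s), so du = 2*cos(2*s) ds. When s = 0, u = 0; when s = pi/4, u = 1.
The integral becomes 3·∫ exp(u) du from 0 to 1, with antiderivative 3*exp(u).
Back in s: F(s) = 3*exp(sin(2*s)).
Then F(pi/4) - F(0) = (3*E) - (3) = -3 + 3*E.

-3 + 3*E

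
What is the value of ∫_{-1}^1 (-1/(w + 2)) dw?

-log(3)

An antiderivative is F(w) = -log(w + 2).
Then F(1) - F(-1) = (-log(3)) - (0) = -log(3).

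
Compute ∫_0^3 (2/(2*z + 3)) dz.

Let u = 2*z + 3, so du = 2 dz. When z = 0, u = 3; when z = 3, u = 9.
The integral becomes ∫ 1/u du from 3 to 9, with antiderivative log(u).
Back in z: F(z) = log(2*z + 3).
Then F(3) - F(0) = (log(9)) - (log(3)) = log(3).

log(3)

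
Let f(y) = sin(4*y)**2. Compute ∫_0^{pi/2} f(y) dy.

Use the identity sin^2(4*y) = (1 - cos(8*y))/2.
An antiderivative is F(y) = y/2 - sin(8*y)/16.
Then F(pi/2) - F(0) = (pi/4) - (0) = pi/4.

pi/4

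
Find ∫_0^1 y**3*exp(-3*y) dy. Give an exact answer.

2/27 - 26*exp(-3)/27

Integrate by parts 3 times (u = y^3, dv = exp(-3*y) dy).
An antiderivative is F(y) = (-9*y**3 - 9*y**2 - 6*y - 2)*exp(-3*y)/27.
Then F(1) - F(0) = (-26*exp(-3)/27) - (-2/27) = 2/27 - 26*exp(-3)/27.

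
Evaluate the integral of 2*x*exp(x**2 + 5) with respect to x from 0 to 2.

-exp(5) + exp(9)

Let u = x**2 + 5, so du = 2*x dx. When x = 0, u = 5; when x = 2, u = 9.
The integral becomes ∫ exp(u) du from 5 to 9, with antiderivative exp(u).
Back in x: F(x) = exp(x**2 + 5).
Then F(2) - F(0) = (exp(9)) - (exp(5)) = -exp(5) + exp(9).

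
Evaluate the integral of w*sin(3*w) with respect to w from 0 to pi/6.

1/9

Integrate by parts once (u = w, dv = sin(3*w) dw).
An antiderivative is F(w) = -w*cos(3*w)/3 + sin(3*w)/9.
Then F(pi/6) - F(0) = (1/9) - (0) = 1/9.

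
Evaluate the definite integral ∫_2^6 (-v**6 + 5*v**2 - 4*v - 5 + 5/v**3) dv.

-2501689/63

By the power rule, an antiderivative is F(v) = -v**7/7 + 5*v**3/3 - 2*v**2 - 5*v - 5/(2*v**2).
Then F(6) - F(2) = (-20025395/504) - (-3961/168) = -2501689/63.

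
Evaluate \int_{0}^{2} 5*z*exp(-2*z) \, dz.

Integrate by parts once (u = z, dv = 5*exp(-2*z) dz).
An antiderivative is F(z) = (-10*z - 5)*exp(-2*z)/4.
Then F(2) - F(0) = (-25*exp(-4)/4) - (-5/4) = 5/4 - 25*exp(-4)/4.

5/4 - 25*exp(-4)/4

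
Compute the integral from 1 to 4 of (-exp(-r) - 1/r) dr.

An antiderivative is F(r) = -log(r) + exp(-r).
Then F(4) - F(1) = ((1 - log(4**exp(4)))*exp(-4)) - (exp(-1)) = (-log(4**exp(4)) - exp(3) + 1)*exp(-4).

(-log(4**exp(4)) - exp(3) + 1)*exp(-4)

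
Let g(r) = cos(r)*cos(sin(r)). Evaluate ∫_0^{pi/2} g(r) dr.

sin(1)

Let u = sin(r), so du = cos(r) dr. When r = 0, u = 0; when r = pi/2, u = 1.
The integral becomes ∫ cos(u) du from 0 to 1, with antiderivative sin(u).
Back in r: F(r) = sin(sin(r)).
Then F(pi/2) - F(0) = (sin(1)) - (0) = sin(1).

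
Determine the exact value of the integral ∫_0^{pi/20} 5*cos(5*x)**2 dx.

1/4 + pi/8

Use the identity cos^2(5*x) = (1 + cos(10*x))/2.
An antiderivative is F(x) = 5*x/2 + sin(10*x)/4.
Then F(pi/20) - F(0) = (1/4 + pi/8) - (0) = 1/4 + pi/8.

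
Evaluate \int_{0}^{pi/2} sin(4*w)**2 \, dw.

Use the identity sin^2(4*w) = (1 - cos(8*w))/2.
An antiderivative is F(w) = w/2 - sin(8*w)/16.
Then F(pi/2) - F(0) = (pi/4) - (0) = pi/4.

pi/4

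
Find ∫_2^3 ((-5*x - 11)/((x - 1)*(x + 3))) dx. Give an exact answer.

Factor the denominator: x**2 + 2*x - 3 = (x + 3)(x - 1).
Partial fractions: (-5*x - 11)/((x - 1)*(x + 3)) = -1/(x + 3) - 4/(x - 1).
An antiderivative is F(x) = -4*log(x - 1) - log(x + 3).
Then F(3) - F(2) = (-log(96)) - (-log(5)) = log(5/96).

log(5/96)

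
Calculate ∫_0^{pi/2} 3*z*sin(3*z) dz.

Integrate by parts once (u = z, dv = 3*sin(3*z) dz).
An antiderivative is F(z) = -z*cos(3*z) + sin(3*z)/3.
Then F(pi/2) - F(0) = (-1/3) - (0) = -1/3.

-1/3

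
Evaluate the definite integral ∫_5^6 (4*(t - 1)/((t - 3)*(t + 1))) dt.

log(49/16)

Factor the denominator: t**2 - 2*t - 3 = (t + 1)(t - 3).
Partial fractions: 4*(t - 1)/((t - 3)*(t + 1)) = 2/(t + 1) + 2/(t - 3).
An antiderivative is F(t) = 2*log(t - 3) + 2*log(t + 1).
Then F(6) - F(5) = (2*log(3) + 2*log(7)) - (2*log(3) + 4*log(2)) = log(49/16).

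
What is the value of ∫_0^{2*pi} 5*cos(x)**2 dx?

5*pi

Use the identity cos^2(x) = (1 + cos(2*x))/2.
An antiderivative is F(x) = 5*x/2 + 5*sin(2*x)/4.
Then F(2*pi) - F(0) = (5*pi) - (0) = 5*pi.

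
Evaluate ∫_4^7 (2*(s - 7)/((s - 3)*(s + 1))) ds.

-4*log(5) + 8*log(2)

Factor the denominator: s**2 - 2*s - 3 = (s + 1)(s - 3).
Partial fractions: 2*(s - 7)/((s - 3)*(s + 1)) = 4/(s + 1) - 2/(s - 3).
An antiderivative is F(s) = -2*log(s - 3) + 4*log(s + 1).
Then F(7) - F(4) = (8*log(2)) - (4*log(5)) = -4*log(5) + 8*log(2).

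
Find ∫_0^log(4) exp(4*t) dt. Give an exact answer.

Let u = exp(t), so du = exp(t) dt. When t = 0, u = 1; when t = log(4), u = 4.
The integral becomes ∫ u**3 du from 1 to 4, with antiderivative u**4/4.
Back in t: F(t) = exp(4*t)/4.
Then F(log(4)) - F(0) = (64) - (1/4) = 255/4.

255/4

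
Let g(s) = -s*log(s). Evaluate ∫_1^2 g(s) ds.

Integrate by parts once (u = ln s, dv = -s ds).
An antiderivative is F(s) = -s**2*(2*log(s) - 1)/4.
Then F(2) - F(1) = (1 - log(4)) - (1/4) = 3/4 - log(4).

3/4 - log(4)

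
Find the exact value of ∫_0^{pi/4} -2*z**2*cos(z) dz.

sqrt(2)*(-8*pi - pi**2 + 32)/16

Integrate by parts twice (u = z^2, dv = -2*cos(z) dz).
An antiderivative is F(z) = -2*z**2*sin(z) - 4*z*cos(z) + 4*sin(z).
Then F(pi/4) - F(0) = (sqrt(2)*(-8*pi - pi**2 + 32)/16) - (0) = sqrt(2)*(-8*pi - pi**2 + 32)/16.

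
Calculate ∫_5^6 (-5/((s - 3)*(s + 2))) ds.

Factor the denominator: s**2 - s - 6 = (s + 2)(s - 3).
Partial fractions: -5/((s - 3)*(s + 2)) = 1/(s + 2) - 1/(s - 3).
An antiderivative is F(s) = -log(s - 3) + log(s + 2).
Then F(6) - F(5) = (log(8/3)) - (log(7/2)) = log(16/21).

log(16/21)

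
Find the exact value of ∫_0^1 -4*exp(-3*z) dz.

An antiderivative is F(z) = 4*exp(-3*z)/3.
Then F(1) - F(0) = (4*exp(-3)/3) - (4/3) = -4/3 + 4*exp(-3)/3.

-4/3 + 4*exp(-3)/3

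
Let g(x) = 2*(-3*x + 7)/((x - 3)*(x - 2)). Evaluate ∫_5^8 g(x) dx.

Factor the denominator: x**2 - 5*x + 6 = (x - 2)(x - 3).
Partial fractions: 2*(-3*x + 7)/((x - 3)*(x - 2)) = -2/(x - 2) - 4/(x - 3).
An antiderivative is F(x) = -4*log(x - 3) - 2*log(x - 2).
Then F(8) - F(5) = (-4*log(5) - 2*log(3) - 2*log(2)) - (-4*log(2) - 2*log(3)) = -4*log(5) + 2*log(2).

-4*log(5) + 2*log(2)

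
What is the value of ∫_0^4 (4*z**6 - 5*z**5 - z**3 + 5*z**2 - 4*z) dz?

125152/21

By the power rule, an antiderivative is F(z) = 4*z**7/7 - 5*z**6/6 - z**4/4 + 5*z**3/3 - 2*z**2.
Then F(4) - F(0) = (125152/21) - (0) = 125152/21.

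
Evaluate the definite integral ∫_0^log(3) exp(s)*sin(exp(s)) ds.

cos(1) - cos(3)

Let u = exp(s), so du = exp(s) ds. When s = 0, u = 1; when s = log(3), u = 3.
The integral becomes ∫ sin(u) du from 1 to 3, with antiderivative -cos(u).
Back in s: F(s) = -cos(exp(s)).
Then F(log(3)) - F(0) = (-cos(3)) - (-cos(1)) = cos(1) - cos(3).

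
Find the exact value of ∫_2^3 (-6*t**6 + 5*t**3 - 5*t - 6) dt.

-47659/28

By the power rule, an antiderivative is F(t) = -6*t**7/7 + 5*t**4/4 - 5*t**2/2 - 6*t.
Then F(3) - F(2) = (-50787/28) - (-782/7) = -47659/28.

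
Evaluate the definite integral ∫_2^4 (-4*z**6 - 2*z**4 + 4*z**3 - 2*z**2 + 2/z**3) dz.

By the power rule, an antiderivative is F(z) = -4*z**7/7 - 2*z**5/5 + z**4 - 2*z**3/3 - 1/z**2.
Then F(4) - F(2) = (-16058473/1680) - (-31721/420) = -15931589/1680.

-15931589/1680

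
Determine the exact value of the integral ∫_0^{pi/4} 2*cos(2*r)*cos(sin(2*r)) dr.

Let u = sin(2*r), so du = 2*cos(2*r) dr. When r = 0, u = 0; when r = pi/4, u = 1.
The integral becomes ∫ cos(u) du from 0 to 1, with antiderivative sin(u).
Back in r: F(r) = sin(sin(2*r)).
Then F(pi/4) - F(0) = (sin(1)) - (0) = sin(1).

sin(1)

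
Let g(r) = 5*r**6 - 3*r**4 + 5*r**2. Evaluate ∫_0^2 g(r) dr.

By the power rule, an antiderivative is F(r) = 5*r**7/7 - 3*r**5/5 + 5*r**3/3.
Then F(2) - F(0) = (8984/105) - (0) = 8984/105.

8984/105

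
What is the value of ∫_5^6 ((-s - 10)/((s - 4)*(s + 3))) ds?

Factor the denominator: s**2 - s - 12 = (s + 3)(s - 4).
Partial fractions: (-s - 10)/((s - 4)*(s + 3)) = 1/(s + 3) - 2/(s - 4).
An antiderivative is F(s) = -2*log(s - 4) + log(s + 3).
Then F(6) - F(5) = (log(9/4)) - (log(8)) = log(9/32).

log(9/32)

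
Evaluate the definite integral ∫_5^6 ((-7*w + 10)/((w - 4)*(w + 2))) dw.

-15*log(2) + 4*log(7)

Factor the denominator: w**2 - 2*w - 8 = (w + 2)(w - 4).
Partial fractions: (-7*w + 10)/((w - 4)*(w + 2)) = -4/(w + 2) - 3/(w - 4).
An antiderivative is F(w) = -3*log(w - 4) - 4*log(w + 2).
Then F(6) - F(5) = (-15*log(2)) - (-4*log(7)) = -15*log(2) + 4*log(7).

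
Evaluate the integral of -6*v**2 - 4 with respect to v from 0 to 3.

By the power rule, an antiderivative is F(v) = -2*v**3 - 4*v.
Then F(3) - F(0) = (-66) - (0) = -66.

-66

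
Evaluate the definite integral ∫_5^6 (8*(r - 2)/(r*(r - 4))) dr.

-4*log(5) + 4*log(3) + 8*log(2)

Factor the denominator: r**2 - 4*r = r(r - 4).
Partial fractions: 8*(r - 2)/(r*(r - 4)) = 4/r + 4/(r - 4).
An antiderivative is F(r) = 4*log(r) + 4*log(r - 4).
Then F(6) - F(5) = (4*log(3) + 8*log(2)) - (4*log(5)) = -4*log(5) + 4*log(3) + 8*log(2).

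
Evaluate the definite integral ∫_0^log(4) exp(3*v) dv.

21

Let u = exp(v), so du = exp(v) dv. When v = 0, u = 1; when v = log(4), u = 4.
The integral becomes ∫ u**2 du from 1 to 4, with antiderivative u**3/3.
Back in v: F(v) = exp(3*v)/3.
Then F(log(4)) - F(0) = (64/3) - (1/3) = 21.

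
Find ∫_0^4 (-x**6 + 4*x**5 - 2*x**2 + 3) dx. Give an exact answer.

2516/7

By the power rule, an antiderivative is F(x) = -x**7/7 + 2*x**6/3 - 2*x**3/3 + 3*x.
Then F(4) - F(0) = (2516/7) - (0) = 2516/7.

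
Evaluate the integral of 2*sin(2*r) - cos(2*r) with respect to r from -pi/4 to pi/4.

An antiderivative is F(r) = -sin(2*r)/2 - cos(2*r).
Then F(pi/4) - F(-pi/4) = (-1/2) - (1/2) = -1.

-1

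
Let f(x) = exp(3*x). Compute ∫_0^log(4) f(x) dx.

21

Let u = exp(x), so du = exp(x) dx. When x = 0, u = 1; when x = log(4), u = 4.
The integral becomes ∫ u**2 du from 1 to 4, with antiderivative u**3/3.
Back in x: F(x) = exp(3*x)/3.
Then F(log(4)) - F(0) = (64/3) - (1/3) = 21.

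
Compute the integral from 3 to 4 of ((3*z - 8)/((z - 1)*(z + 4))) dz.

Factor the denominator: z**2 + 3*z - 4 = (z + 4)(z - 1).
Partial fractions: (3*z - 8)/((z - 1)*(z + 4)) = 4/(z + 4) - 1/(z - 1).
An antiderivative is F(z) = -log(z - 1) + 4*log(z + 4).
Then F(4) - F(3) = (-log(3) + 12*log(2)) - (-log(2) + 4*log(7)) = -4*log(7) - log(3) + 13*log(2).

-4*log(7) - log(3) + 13*log(2)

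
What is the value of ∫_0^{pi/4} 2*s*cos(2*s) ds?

-1/2 + pi/4

Integrate by parts once (u = s, dv = 2*cos(2*s) ds).
An antiderivative is F(s) = s*sin(2*s) + cos(2*s)/2.
Then F(pi/4) - F(0) = (pi/4) - (1/2) = -1/2 + pi/4.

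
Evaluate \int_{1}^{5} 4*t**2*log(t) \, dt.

-496/9 + 500*log(5)/3

Integrate by parts once (u = ln t, dv = 4*t**2 dt).
An antiderivative is F(t) = 4*t**3*(3*log(t) - 1)/9.
Then F(5) - F(1) = (-500/9 + 500*log(5)/3) - (-4/9) = -496/9 + 500*log(5)/3.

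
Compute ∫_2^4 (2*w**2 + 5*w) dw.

By the power rule, an antiderivative is F(w) = 2*w**3/3 + 5*w**2/2.
Then F(4) - F(2) = (248/3) - (46/3) = 202/3.

202/3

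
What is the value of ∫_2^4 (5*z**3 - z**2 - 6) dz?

808/3

By the power rule, an antiderivative is F(z) = 5*z**4/4 - z**3/3 - 6*z.
Then F(4) - F(2) = (824/3) - (16/3) = 808/3.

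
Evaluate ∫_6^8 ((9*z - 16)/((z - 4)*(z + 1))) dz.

-5*log(7) + 4*log(2) + 10*log(3)

Factor the denominator: z**2 - 3*z - 4 = (z + 1)(z - 4).
Partial fractions: (9*z - 16)/((z - 4)*(z + 1)) = 5/(z + 1) + 4/(z - 4).
An antiderivative is F(z) = 4*log(z - 4) + 5*log(z + 1).
Then F(8) - F(6) = (8*log(2) + 10*log(3)) - (4*log(2) + 5*log(7)) = -5*log(7) + 4*log(2) + 10*log(3).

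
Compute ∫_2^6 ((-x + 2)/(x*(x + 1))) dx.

-3*log(7) + 5*log(3)

Factor the denominator: x**2 + x = (x + 1)x.
Partial fractions: (-x + 2)/(x*(x + 1)) = -3/(x + 1) + 2/x.
An antiderivative is F(x) = 2*log(x) - 3*log(x + 1).
Then F(6) - F(2) = (-3*log(7) + 2*log(2) + 2*log(3)) - (log(4/27)) = -3*log(7) + 5*log(3).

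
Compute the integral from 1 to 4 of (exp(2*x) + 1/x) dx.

An antiderivative is F(x) = exp(2*x)/2 + log(x).
Then F(4) - F(1) = (log(4) + exp(8)/2) - (exp(2)/2) = -exp(2)/2 + log(4) + exp(8)/2.

-exp(2)/2 + log(4) + exp(8)/2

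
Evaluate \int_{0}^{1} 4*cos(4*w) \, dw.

sin(4)

Let u = 4*w, so du = 4 dw. When w = 0, u = 0; when w = 1, u = 4.
The integral becomes ∫ cos(u) du from 0 to 4, with antiderivative sin(u).
Back in w: F(w) = sin(4*w).
Then F(1) - F(0) = (sin(4)) - (0) = sin(4).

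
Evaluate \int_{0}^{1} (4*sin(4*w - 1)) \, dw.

cos(1) - cos(3)

Let u = 4*w - 1, so du = 4 dw. When w = 0, u = -1; when w = 1, u = 3.
The integral becomes ∫ sin(u) du from -1 to 3, with antiderivative -cos(u).
Back in w: F(w) = -cos(4*w - 1).
Then F(1) - F(0) = (-cos(3)) - (-cos(1)) = cos(1) - cos(3).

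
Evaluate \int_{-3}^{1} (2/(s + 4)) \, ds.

An antiderivative is F(s) = 2*log(s + 4).
Then F(1) - F(-3) = (log(25)) - (0) = log(25).

log(25)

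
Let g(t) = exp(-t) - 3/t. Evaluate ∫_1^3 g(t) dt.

-3*log(3) - exp(-3) + exp(-1)

An antiderivative is F(t) = -3*log(t) - exp(-t).
Then F(3) - F(1) = (-3*log(3) - exp(-3)) - (-exp(-1)) = -3*log(3) - exp(-3) + exp(-1).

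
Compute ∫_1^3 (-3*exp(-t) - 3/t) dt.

-3*log(3) - 3*exp(-1) + 3*exp(-3)

An antiderivative is F(t) = -3*log(t) + 3*exp(-t).
Then F(3) - F(1) = (-3*log(3) + 3*exp(-3)) - (3*exp(-1)) = -3*log(3) - 3*exp(-1) + 3*exp(-3).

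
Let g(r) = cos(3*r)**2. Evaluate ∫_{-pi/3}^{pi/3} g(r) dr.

pi/3

Use the identity cos^2(3*r) = (1 + cos(6*r))/2.
An antiderivative is F(r) = r/2 + sin(6*r)/12.
Then F(pi/3) - F(-pi/3) = (pi/6) - (-pi/6) = pi/3.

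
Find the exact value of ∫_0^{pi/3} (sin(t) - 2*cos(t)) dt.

An antiderivative is F(t) = -2*sin(t) - cos(t).
Then F(pi/3) - F(0) = (-sqrt(3) - 1/2) - (-1) = 1/2 - sqrt(3).

1/2 - sqrt(3)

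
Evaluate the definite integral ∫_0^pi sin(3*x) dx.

2/3

An antiderivative is F(x) = -cos(3*x)/3.
Then F(pi) - F(0) = (1/3) - (-1/3) = 2/3.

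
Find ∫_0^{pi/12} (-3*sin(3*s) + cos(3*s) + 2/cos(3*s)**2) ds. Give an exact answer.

-1/3 + 2*sqrt(2)/3

An antiderivative is F(s) = sin(3*s)/3 + cos(3*s) + 2*tan(3*s)/3.
Then F(pi/12) - F(0) = (2/3 + 2*sqrt(2)/3) - (1) = -1/3 + 2*sqrt(2)/3.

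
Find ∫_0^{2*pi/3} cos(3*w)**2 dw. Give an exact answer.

Use the identity cos^2(3*w) = (1 + cos(6*w))/2.
An antiderivative is F(w) = w/2 + sin(6*w)/12.
Then F(2*pi/3) - F(0) = (pi/3) - (0) = pi/3.

pi/3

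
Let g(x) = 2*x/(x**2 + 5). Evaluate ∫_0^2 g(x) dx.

Let u = x**2 + 5, so du = 2*x dx. When x = 0, u = 5; when x = 2, u = 9.
The integral becomes ∫ 1/u du from 5 to 9, with antiderivative log(u).
Back in x: F(x) = log(x**2 + 5).
Then F(2) - F(0) = (log(9)) - (log(5)) = log(9/5).

log(9/5)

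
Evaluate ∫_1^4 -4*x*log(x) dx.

Integrate by parts once (u = ln x, dv = -4*x dx).
An antiderivative is F(x) = -x**2*(2*log(x) - 1).
Then F(4) - F(1) = (16 - 64*log(2)) - (1) = 15 - 64*log(2).

15 - 64*log(2)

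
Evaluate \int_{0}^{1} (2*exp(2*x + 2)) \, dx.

Let u = 2*x + 2, so du = 2 dx. When x = 0, u = 2; when x = 1, u = 4.
The integral becomes ∫ exp(u) du from 2 to 4, with antiderivative exp(u).
Back in x: F(x) = exp(2*x + 2).
Then F(1) - F(0) = (exp(4)) - (exp(2)) = -exp(2) + exp(4).

-exp(2) + exp(4)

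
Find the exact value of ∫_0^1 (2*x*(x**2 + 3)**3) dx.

175/4

Let u = x**2 + 3, so du = 2*x dx. When x = 0, u = 3; when x = 1, u = 4.
The integral becomes ∫ u**3 du from 3 to 4, with antiderivative u**4/4.
Back in x: F(x) = (x**2 + 3)**4/4.
Then F(1) - F(0) = (64) - (81/4) = 175/4.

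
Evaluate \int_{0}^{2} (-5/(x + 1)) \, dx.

-5*log(3)

An antiderivative is F(x) = -5*log(x + 1).
Then F(2) - F(0) = (-5*log(3)) - (0) = -5*log(3).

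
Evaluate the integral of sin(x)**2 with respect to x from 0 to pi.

Use the identity sin^2(x) = (1 - cos(2*x))/2.
An antiderivative is F(x) = x/2 - sin(2*x)/4.
Then F(pi) - F(0) = (pi/2) - (0) = pi/2.

pi/2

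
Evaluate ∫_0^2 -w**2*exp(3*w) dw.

2/27 - 26*exp(6)/27

Integrate by parts twice (u = w^2, dv = -exp(3*w) dw).
An antiderivative is F(w) = (-9*w**2 + 6*w - 2)*exp(3*w)/27.
Then F(2) - F(0) = (-26*exp(6)/27) - (-2/27) = 2/27 - 26*exp(6)/27.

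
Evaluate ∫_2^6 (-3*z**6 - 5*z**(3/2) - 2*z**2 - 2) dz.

By the power rule, an antiderivative is F(z) = -3*z**7/7 - 2*z**(5/2) - 2*z**3/3 - 2*z.
Then F(6) - F(2) = (-840900/7 - 72*sqrt(6)) - (-1348/21 - 8*sqrt(2)) = -2521352/21 - 72*sqrt(6) + 8*sqrt(2).

-2521352/21 - 72*sqrt(6) + 8*sqrt(2)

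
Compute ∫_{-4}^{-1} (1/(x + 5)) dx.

log(4)

An antiderivative is F(x) = log(x + 5).
Then F(-1) - F(-4) = (log(4)) - (0) = log(4).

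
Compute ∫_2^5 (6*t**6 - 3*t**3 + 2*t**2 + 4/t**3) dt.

46533369/700

By the power rule, an antiderivative is F(t) = 6*t**7/7 - 3*t**4/4 + 2*t**3/3 - 2/t**2.
Then F(5) - F(2) = (139815457/2100) - (4307/42) = 46533369/700.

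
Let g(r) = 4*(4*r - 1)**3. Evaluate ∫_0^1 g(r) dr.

20

Let u = 4*r - 1, so du = 4 dr. When r = 0, u = -1; when r = 1, u = 3.
The integral becomes ∫ u**3 du from -1 to 3, with antiderivative u**4/4.
Back in r: F(r) = (4*r - 1)**4/4.
Then F(1) - F(0) = (81/4) - (1/4) = 20.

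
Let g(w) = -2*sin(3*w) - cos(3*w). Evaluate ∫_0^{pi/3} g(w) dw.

An antiderivative is F(w) = -sin(3*w)/3 + 2*cos(3*w)/3.
Then F(pi/3) - F(0) = (-2/3) - (2/3) = -4/3.

-4/3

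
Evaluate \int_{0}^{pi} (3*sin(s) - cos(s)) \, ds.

6

An antiderivative is F(s) = -sin(s) - 3*cos(s).
Then F(pi) - F(0) = (3) - (-3) = 6.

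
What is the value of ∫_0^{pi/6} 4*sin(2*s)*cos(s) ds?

8/3 - sqrt(3)

Use the identity sin(2*s)cos(s) = [sin(3*s) + sin(s)]/2.
An antiderivative is F(s) = -2*cos(s) - 2*cos(3*s)/3.
Then F(pi/6) - F(0) = (-sqrt(3)) - (-8/3) = 8/3 - sqrt(3).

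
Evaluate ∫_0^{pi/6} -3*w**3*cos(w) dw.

-18 - sqrt(3)*pi**2/8 - pi**3/144 + 3*pi/2 + 9*sqrt(3)

Integrate by parts 3 times (u = w^3, dv = -3*cos(w) dw).
An antiderivative is F(w) = -3*w**3*sin(w) - 9*w**2*cos(w) + 18*w*sin(w) + 18*cos(w).
Then F(pi/6) - F(0) = (-sqrt(3)*pi**2/8 - pi**3/144 + 3*pi/2 + 9*sqrt(3)) - (18) = -18 - sqrt(3)*pi**2/8 - pi**3/144 + 3*pi/2 + 9*sqrt(3).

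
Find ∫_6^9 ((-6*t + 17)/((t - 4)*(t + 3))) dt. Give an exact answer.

Factor the denominator: t**2 - t - 12 = (t + 3)(t - 4).
Partial fractions: (-6*t + 17)/((t - 4)*(t + 3)) = -5/(t + 3) - 1/(t - 4).
An antiderivative is F(t) = -log(t - 4) - 5*log(t + 3).
Then F(9) - F(6) = (-10*log(2) - 5*log(3) - log(5)) - (-10*log(3) - log(2)) = -9*log(2) - log(5) + 5*log(3).

-9*log(2) - log(5) + 5*log(3)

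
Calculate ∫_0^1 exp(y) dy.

-1 + E

An antiderivative is F(y) = exp(y).
Then F(1) - F(0) = (E) - (1) = -1 + E.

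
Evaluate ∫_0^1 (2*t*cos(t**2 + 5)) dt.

Let u = t**2 + 5, so du = 2*t dt. When t = 0, u = 5; when t = 1, u = 6.
The integral becomes ∫ cos(u) du from 5 to 6, with antiderivative sin(u).
Back in t: F(t) = sin(t**2 + 5).
Then F(1) - F(0) = (sin(6)) - (sin(5)) = sin(6) - sin(5).

sin(6) - sin(5)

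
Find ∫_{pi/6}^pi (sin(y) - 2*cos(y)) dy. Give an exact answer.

An antiderivative is F(y) = -2*sin(y) - cos(y).
Then F(pi) - F(pi/6) = (1) - (-1 - sqrt(3)/2) = sqrt(3)/2 + 2.

sqrt(3)/2 + 2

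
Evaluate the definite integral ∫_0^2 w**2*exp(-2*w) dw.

(-13 + exp(4))*exp(-4)/4

Integrate by parts twice (u = w^2, dv = exp(-2*w) dw).
An antiderivative is F(w) = (-2*w**2 - 2*w - 1)*exp(-2*w)/4.
Then F(2) - F(0) = (-13*exp(-4)/4) - (-1/4) = (-13 + exp(4))*exp(-4)/4.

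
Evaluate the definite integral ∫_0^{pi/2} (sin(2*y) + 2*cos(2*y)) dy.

1

An antiderivative is F(y) = sin(2*y) - cos(2*y)/2.
Then F(pi/2) - F(0) = (1/2) - (-1/2) = 1.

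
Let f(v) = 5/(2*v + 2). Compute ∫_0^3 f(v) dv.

An antiderivative is F(v) = 5*log(2*v + 2)/2.
Then F(3) - F(0) = (15*log(2)/2) - (5*log(2)/2) = log(32).

log(32)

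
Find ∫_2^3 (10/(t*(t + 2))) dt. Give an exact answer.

-5*log(5) + 5*log(2) + 5*log(3)

Factor the denominator: t**2 + 2*t = (t + 2)t.
Partial fractions: 10/(t*(t + 2)) = -5/(t + 2) + 5/t.
An antiderivative is F(t) = 5*log(t) - 5*log(t + 2).
Then F(3) - F(2) = (-5*log(5) + 5*log(3)) - (-log(32)) = -5*log(5) + 5*log(2) + 5*log(3).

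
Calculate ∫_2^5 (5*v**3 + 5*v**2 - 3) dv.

By the power rule, an antiderivative is F(v) = 5*v**4/4 + 5*v**3/3 - 3*v.
Then F(5) - F(2) = (11695/12) - (82/3) = 3789/4.

3789/4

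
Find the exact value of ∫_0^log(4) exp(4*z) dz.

Let u = exp(z), so du = exp(z) dz. When z = 0, u = 1; when z = log(4), u = 4.
The integral becomes ∫ u**3 du from 1 to 4, with antiderivative u**4/4.
Back in z: F(z) = exp(4*z)/4.
Then F(log(4)) - F(0) = (64) - (1/4) = 255/4.

255/4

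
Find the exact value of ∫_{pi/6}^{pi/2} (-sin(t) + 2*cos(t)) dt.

1 - sqrt(3)/2

An antiderivative is F(t) = 2*sin(t) + cos(t).
Then F(pi/2) - F(pi/6) = (2) - (sqrt(3)/2 + 1) = 1 - sqrt(3)/2.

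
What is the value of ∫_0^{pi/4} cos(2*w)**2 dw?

pi/8

Use the identity cos^2(2*w) = (1 + cos(4*w))/2.
An antiderivative is F(w) = w/2 + sin(4*w)/8.
Then F(pi/4) - F(0) = (pi/8) - (0) = pi/8.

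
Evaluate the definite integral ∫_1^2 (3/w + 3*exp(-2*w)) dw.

-3*exp(-4)/2 + 3*exp(-2)/2 + 3*log(2)

An antiderivative is F(w) = 3*log(w) - 3*exp(-2*w)/2.
Then F(2) - F(1) = (-3*exp(-4)/2 + 3*log(2)) - (-3*exp(-2)/2) = -3*exp(-4)/2 + 3*exp(-2)/2 + 3*log(2).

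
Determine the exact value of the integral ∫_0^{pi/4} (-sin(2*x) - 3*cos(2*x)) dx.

An antiderivative is F(x) = -3*sin(2*x)/2 + cos(2*x)/2.
Then F(pi/4) - F(0) = (-3/2) - (1/2) = -2.

-2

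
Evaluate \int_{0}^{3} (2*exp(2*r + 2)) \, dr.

-exp(2) + exp(8)

Let u = 2*r + 2, so du = 2 dr. When r = 0, u = 2; when r = 3, u = 8.
The integral becomes ∫ exp(u) du from 2 to 8, with antiderivative exp(u).
Back in r: F(r) = exp(2*r + 2).
Then F(3) - F(0) = (exp(8)) - (exp(2)) = -exp(2) + exp(8).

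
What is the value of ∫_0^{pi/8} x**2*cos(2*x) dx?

Integrate by parts twice (u = x^2, dv = cos(2*x) dx).
An antiderivative is F(x) = x**2*sin(2*x)/2 + x*cos(2*x)/2 - sin(2*x)/4.
Then F(pi/8) - F(0) = (sqrt(2)*(-32 + pi**2 + 8*pi)/256) - (0) = sqrt(2)*(-32 + pi**2 + 8*pi)/256.

sqrt(2)*(-32 + pi**2 + 8*pi)/256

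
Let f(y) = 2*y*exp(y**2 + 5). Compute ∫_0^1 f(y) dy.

-exp(5) + exp(6)

Let u = y**2 + 5, so du = 2*y dy. When y = 0, u = 5; when y = 1, u = 6.
The integral becomes ∫ exp(u) du from 5 to 6, with antiderivative exp(u).
Back in y: F(y) = exp(y**2 + 5).
Then F(1) - F(0) = (exp(6)) - (exp(5)) = -exp(5) + exp(6).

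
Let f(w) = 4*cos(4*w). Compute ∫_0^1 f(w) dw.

sin(4)

Let u = 4*w, so du = 4 dw. When w = 0, u = 0; when w = 1, u = 4.
The integral becomes ∫ cos(u) du from 0 to 4, with antiderivative sin(u).
Back in w: F(w) = sin(4*w).
Then F(1) - F(0) = (sin(4)) - (0) = sin(4).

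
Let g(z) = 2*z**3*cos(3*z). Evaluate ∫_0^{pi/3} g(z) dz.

8/27 - 2*pi**2/27

Integrate by parts 3 times (u = z^3, dv = 2*cos(3*z) dz).
An antiderivative is F(z) = 2*z**3*sin(3*z)/3 + 2*z**2*cos(3*z)/3 - 4*z*sin(3*z)/9 - 4*cos(3*z)/27.
Then F(pi/3) - F(0) = (4/27 - 2*pi**2/27) - (-4/27) = 8/27 - 2*pi**2/27.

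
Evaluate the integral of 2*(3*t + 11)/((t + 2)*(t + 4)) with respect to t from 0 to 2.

log(48)

Factor the denominator: t**2 + 6*t + 8 = (t + 4)(t + 2).
Partial fractions: 2*(3*t + 11)/((t + 2)*(t + 4)) = 1/(t + 4) + 5/(t + 2).
An antiderivative is F(t) = 5*log(t + 2) + log(t + 4).
Then F(2) - F(0) = (log(3) + 11*log(2)) - (7*log(2)) = log(48).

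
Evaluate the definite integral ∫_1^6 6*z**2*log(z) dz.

-430/3 + 432*log(2) + 432*log(3)

Integrate by parts once (u = ln z, dv = 6*z**2 dz).
An antiderivative is F(z) = 2*z**3*(3*log(z) - 1)/3.
Then F(6) - F(1) = (-144 + 432*log(2) + 432*log(3)) - (-2/3) = -430/3 + 432*log(2) + 432*log(3).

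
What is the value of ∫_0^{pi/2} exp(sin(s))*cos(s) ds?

Let u = sin(s), so du = cos(s) ds. When s = 0, u = 0; when s = pi/2, u = 1.
The integral becomes ∫ exp(u) du from 0 to 1, with antiderivative exp(u).
Back in s: F(s) = exp(sin(s)).
Then F(pi/2) - F(0) = (E) - (1) = -1 + E.

-1 + E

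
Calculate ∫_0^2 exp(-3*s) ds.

-(1 - exp(6))*exp(-6)/3

An antiderivative is F(s) = -exp(-3*s)/3.
Then F(2) - F(0) = (-exp(-6)/3) - (-1/3) = -(1 - exp(6))*exp(-6)/3.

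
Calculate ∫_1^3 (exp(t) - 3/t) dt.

An antiderivative is F(t) = exp(t) - 3*log(t).
Then F(3) - F(1) = (-log(27) + exp(3)) - (exp(1)) = -log(27) - exp(1) + exp(3).

-log(27) - exp(1) + exp(3)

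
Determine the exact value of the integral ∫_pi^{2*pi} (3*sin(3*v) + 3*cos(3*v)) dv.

-2

An antiderivative is F(v) = sin(3*v) - cos(3*v).
Then F(2*pi) - F(pi) = (-1) - (1) = -2.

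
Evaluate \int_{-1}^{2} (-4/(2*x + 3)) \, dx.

-log(49)

An antiderivative is F(x) = -2*log(2*x + 3).
Then F(2) - F(-1) = (-log(49)) - (0) = -log(49).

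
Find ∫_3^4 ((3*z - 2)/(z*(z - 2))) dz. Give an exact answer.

log(16/3)

Factor the denominator: z**2 - 2*z = z(z - 2).
Partial fractions: (3*z - 2)/(z*(z - 2)) = 1/z + 2/(z - 2).
An antiderivative is F(z) = log(z) + 2*log(z - 2).
Then F(4) - F(3) = (log(16)) - (log(3)) = log(16/3).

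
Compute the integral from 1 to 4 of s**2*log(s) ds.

Integrate by parts once (u = ln s, dv = s**2 ds).
An antiderivative is F(s) = s**3*(3*log(s) - 1)/9.
Then F(4) - F(1) = (-64/9 + 128*log(2)/3) - (-1/9) = -7 + 128*log(2)/3.

-7 + 128*log(2)/3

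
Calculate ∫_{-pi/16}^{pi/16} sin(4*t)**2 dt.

-1/8 + pi/16

Use the identity sin^2(4*t) = (1 - cos(8*t))/2.
An antiderivative is F(t) = t/2 - sin(8*t)/16.
Then F(pi/16) - F(-pi/16) = (-1/16 + pi/32) - (1/16 - pi/32) = -1/8 + pi/16.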